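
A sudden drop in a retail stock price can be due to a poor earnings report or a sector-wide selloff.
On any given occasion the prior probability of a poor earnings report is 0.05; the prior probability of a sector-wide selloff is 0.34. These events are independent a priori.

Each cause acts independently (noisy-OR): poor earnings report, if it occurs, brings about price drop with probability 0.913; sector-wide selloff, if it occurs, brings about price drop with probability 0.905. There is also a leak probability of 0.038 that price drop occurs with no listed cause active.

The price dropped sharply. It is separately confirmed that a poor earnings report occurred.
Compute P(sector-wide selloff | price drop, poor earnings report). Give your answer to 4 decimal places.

P(sector-wide selloff | price drop, poor earnings report) ≈ 0.3580

Under noisy-OR, P(price drop | causes) = 1 − (1−0.038)·∏(1−qᵢ) over the active causes.
P(price drop | poor earnings report) = 0.916306×0.66 + 0.992049×0.34 = 0.604762 + 0.337297 = 0.942059
Restricting to configurations with sector-wide selloff present: 0.992049×0.34 = 0.337297.
So P(sector-wide selloff | price drop, poor earnings report) = 0.337297/0.942059 ≈ 0.3580.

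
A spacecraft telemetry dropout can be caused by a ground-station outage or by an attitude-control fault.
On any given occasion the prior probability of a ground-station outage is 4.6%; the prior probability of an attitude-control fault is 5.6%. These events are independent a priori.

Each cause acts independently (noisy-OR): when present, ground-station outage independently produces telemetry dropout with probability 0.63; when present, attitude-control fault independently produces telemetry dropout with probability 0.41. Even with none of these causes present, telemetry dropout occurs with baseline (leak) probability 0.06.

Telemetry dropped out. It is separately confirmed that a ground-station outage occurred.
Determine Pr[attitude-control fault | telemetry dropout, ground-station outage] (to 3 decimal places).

Pr[attitude-control fault | telemetry dropout, ground-station outage] ≈ 0.067

Under noisy-OR, P(telemetry dropout | causes) = 1 − (1−0.06)·∏(1−qᵢ) over the active causes.
For the numerator, keep only attitude-control fault=true terms: 0.794798·0.056 = 0.044509
The normalizing constant is 0.6522·0.944 + 0.794798·0.056 = 0.660186
Posterior = 0.044509 / 0.660186 ≈ 0.067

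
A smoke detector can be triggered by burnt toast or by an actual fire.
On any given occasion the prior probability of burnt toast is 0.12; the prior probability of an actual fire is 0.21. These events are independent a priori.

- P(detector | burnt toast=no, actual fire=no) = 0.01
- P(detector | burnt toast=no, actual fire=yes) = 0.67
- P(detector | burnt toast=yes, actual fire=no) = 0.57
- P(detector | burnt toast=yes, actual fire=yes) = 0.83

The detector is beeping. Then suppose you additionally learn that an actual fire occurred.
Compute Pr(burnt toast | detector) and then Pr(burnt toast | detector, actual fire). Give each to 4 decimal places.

Numerator (weight on configurations with burnt toast): 0.054036 + 0.020916 = 0.074952
Normalizer over all consistent configurations: 0.01×0.88×0.79 + 0.67×0.88×0.21 + 0.57×0.12×0.79 + 0.83×0.12×0.21 = 0.205720
P(burnt toast | detector) = 0.074952/0.205720 ≈ 0.3643

Now also conditioning on actual fire=true:
Numerator (weight on configurations with burnt toast): 0.83·0.12 = 0.099600
The normalizing constant is 0.67·0.88 + 0.83·0.12 = 0.689200
P(burnt toast | detector, actual fire) = 0.099600/0.689200 ≈ 0.1445
The drop from 0.3643 to 0.1445 is the explaining-away (discounting) effect.

Pr(burnt toast | detector) ≈ 0.3643; Pr(burnt toast | detector, actual fire) ≈ 0.1445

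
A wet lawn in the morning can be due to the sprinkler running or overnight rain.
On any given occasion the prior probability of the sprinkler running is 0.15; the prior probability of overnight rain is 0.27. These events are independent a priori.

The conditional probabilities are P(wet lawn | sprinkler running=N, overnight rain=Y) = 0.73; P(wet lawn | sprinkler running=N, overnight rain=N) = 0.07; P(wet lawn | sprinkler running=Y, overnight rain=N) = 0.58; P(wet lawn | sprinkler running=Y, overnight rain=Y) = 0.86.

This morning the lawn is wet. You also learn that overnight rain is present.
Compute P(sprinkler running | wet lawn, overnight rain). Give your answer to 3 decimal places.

For the numerator, keep only sprinkler running=true terms: 0.86×0.15 = 0.129000
The normalizing constant is 0.73×0.85 + 0.86×0.15 = 0.749500
Posterior = 0.129000 / 0.749500 ≈ 0.172

P(sprinkler running | wet lawn, overnight rain) ≈ 0.172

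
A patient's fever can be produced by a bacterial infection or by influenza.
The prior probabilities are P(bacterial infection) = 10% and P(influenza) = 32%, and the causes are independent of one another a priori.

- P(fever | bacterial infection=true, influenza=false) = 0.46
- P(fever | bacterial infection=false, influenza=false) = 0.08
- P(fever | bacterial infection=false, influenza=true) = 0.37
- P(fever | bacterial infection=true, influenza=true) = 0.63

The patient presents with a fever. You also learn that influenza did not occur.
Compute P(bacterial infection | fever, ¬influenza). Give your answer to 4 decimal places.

P(bacterial infection | fever, ¬influenza) ≈ 0.3898

Weight on bacterial infection=true, given the evidence: 0.46*0.1 = 0.046000
The normalizing constant is 0.08*0.9 + 0.46*0.1 = 0.118000
Posterior = 0.046000 / 0.118000 ≈ 0.3898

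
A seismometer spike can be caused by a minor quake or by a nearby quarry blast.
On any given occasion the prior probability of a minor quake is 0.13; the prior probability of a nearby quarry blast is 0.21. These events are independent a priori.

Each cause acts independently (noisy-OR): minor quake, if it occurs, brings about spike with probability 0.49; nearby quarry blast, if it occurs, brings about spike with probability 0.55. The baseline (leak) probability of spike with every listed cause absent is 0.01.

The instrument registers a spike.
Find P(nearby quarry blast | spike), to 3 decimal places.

Under noisy-OR, P(spike | causes) = 1 − (1−0.01)·∏(1−qᵢ) over the active causes.
By total probability over the 4 (minor quake, nearby quarry blast) configurations:
  P(spike) = 0.01·0.87·0.79 + 0.5545·0.87·0.21 + 0.4951·0.13·0.79 + 0.772795·0.13·0.21
        = 0.006873 + 0.101307 + 0.050847 + 0.021097 = 0.180124
Keeping only the nearby quarry blast-present terms gives 0.122404, so
  P(nearby quarry blast | spike) = 0.122404 / 0.180124 ≈ 0.680

P(nearby quarry blast | spike) ≈ 0.680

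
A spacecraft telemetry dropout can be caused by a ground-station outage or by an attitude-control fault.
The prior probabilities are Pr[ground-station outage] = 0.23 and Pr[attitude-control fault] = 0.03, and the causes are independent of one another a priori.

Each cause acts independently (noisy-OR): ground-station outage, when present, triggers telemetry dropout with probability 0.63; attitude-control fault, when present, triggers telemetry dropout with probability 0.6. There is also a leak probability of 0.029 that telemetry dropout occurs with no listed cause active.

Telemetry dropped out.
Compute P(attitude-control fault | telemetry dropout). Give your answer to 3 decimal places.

Under noisy-OR, P(telemetry dropout | causes) = 1 − (1−0.029)·∏(1−qᵢ) over the active causes.
For the numerator, keep only attitude-control fault=true terms: 0.014128 + 0.005908 = 0.020036
Normalizer over all consistent configurations: 0.029·0.77·0.97 + 0.6116·0.77·0.03 + 0.64073·0.23·0.97 + 0.856292·0.23·0.03 = 0.184643
P(attitude-control fault | telemetry dropout) = 0.020036/0.184643 ≈ 0.109

P(attitude-control fault | telemetry dropout) ≈ 0.109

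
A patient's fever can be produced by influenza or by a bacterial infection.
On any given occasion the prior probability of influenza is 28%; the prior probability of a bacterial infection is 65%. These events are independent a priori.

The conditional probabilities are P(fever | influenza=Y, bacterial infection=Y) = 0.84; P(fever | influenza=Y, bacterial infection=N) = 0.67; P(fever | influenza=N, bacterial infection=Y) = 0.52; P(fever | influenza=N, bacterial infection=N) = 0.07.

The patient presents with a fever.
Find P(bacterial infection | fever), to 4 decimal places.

For the numerator, keep only bacterial infection=true terms: 0.243360 + 0.152880 = 0.396240
The normalizing constant is 0.07×0.72×0.35 + 0.52×0.72×0.65 + 0.67×0.28×0.35 + 0.84×0.28×0.65 = 0.479540
P(bacterial infection | fever) = 0.396240/0.479540 ≈ 0.8263

P(bacterial infection | fever) ≈ 0.8263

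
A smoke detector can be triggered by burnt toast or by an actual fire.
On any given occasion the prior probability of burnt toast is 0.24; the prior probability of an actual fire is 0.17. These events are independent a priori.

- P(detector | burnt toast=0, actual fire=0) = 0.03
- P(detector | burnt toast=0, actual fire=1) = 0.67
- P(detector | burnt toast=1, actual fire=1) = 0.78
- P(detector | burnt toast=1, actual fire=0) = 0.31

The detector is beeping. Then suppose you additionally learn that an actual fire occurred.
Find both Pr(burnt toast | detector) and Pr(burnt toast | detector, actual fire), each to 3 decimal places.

Numerator (weight on configurations with burnt toast): 0.061752 + 0.031824 = 0.093576
Denominator P(detector): 0.03·0.76·0.83 + 0.67·0.76·0.17 + 0.31·0.24·0.83 + 0.78·0.24·0.17 = 0.199064
P(burnt toast | detector) = 0.093576/0.199064 ≈ 0.470

With the extra evidence:
By total probability over both values of burnt toast:
  P(detector | actual fire) = 0.67·0.76 + 0.78·0.24
        = 0.509200 + 0.187200 = 0.696400
Keeping only the burnt toast-present terms gives 0.187200, so
  P(burnt toast | detector, actual fire) = 0.187200 / 0.696400 ≈ 0.269
— actual fire explains away the evidence for burnt toast.

Pr(burnt toast | detector) ≈ 0.470; Pr(burnt toast | detector, actual fire) ≈ 0.269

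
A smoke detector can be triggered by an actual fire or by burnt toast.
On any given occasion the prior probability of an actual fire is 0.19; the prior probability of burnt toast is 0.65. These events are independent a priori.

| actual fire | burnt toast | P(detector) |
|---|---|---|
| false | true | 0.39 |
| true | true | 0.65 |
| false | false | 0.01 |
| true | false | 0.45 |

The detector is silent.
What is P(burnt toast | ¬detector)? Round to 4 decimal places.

Numerator (weight on configurations with burnt toast): 0.321165 + 0.043225 = 0.364390
Denominator P(¬detector): 0.99×0.81×0.35 + 0.61×0.81×0.65 + 0.55×0.19×0.35 + 0.35×0.19×0.65 = 0.681630
P(burnt toast | ¬detector) = 0.364390/0.681630 ≈ 0.5346

P(burnt toast | ¬detector) ≈ 0.5346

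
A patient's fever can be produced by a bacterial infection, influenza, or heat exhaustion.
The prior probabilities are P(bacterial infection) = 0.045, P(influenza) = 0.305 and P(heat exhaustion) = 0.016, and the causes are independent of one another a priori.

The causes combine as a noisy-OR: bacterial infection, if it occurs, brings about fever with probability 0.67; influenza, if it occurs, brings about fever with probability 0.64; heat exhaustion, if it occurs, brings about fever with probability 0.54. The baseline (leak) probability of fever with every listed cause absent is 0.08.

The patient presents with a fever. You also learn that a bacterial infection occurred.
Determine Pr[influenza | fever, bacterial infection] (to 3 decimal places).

Under noisy-OR, P(fever | causes) = 1 − (1−0.08)·∏(1−qᵢ) over the active causes.
Enumerate the 4 (influenza, heat exhaustion) configurations and weight by the priors:
  P(fever | bacterial infection) = 0.6964·0.695·0.984 + 0.860344·0.695·0.016 + 0.890704·0.305·0.984 + 0.949724·0.305·0.016
        = 0.476254 + 0.009567 + 0.267318 + 0.004635 = 0.757774
The terms with influenza present sum to 0.271953, so
  P(influenza | fever, bacterial infection) = 0.271953 / 0.757774 ≈ 0.359

Pr[influenza | fever, bacterial infection] ≈ 0.359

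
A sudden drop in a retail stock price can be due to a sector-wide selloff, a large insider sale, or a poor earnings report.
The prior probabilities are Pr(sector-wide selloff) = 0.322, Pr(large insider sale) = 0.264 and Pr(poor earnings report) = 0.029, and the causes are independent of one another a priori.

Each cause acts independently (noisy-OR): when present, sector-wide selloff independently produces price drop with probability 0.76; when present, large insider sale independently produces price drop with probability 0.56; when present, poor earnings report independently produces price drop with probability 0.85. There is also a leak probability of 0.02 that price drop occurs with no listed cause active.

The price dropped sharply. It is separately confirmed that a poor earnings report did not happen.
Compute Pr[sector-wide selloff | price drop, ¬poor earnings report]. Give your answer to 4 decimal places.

Under noisy-OR, P(price drop | causes) = 1 − (1−0.02)·∏(1−qᵢ) over the active causes.
For the numerator, keep only sector-wide selloff=true terms: 0.181251 + 0.076211 = 0.257462
Denominator P(price drop | ¬poor earnings report): 0.02·0.678·0.736 + 0.5688·0.678·0.264 + 0.7648·0.322·0.736 + 0.896512·0.322·0.264 = 0.369253
Posterior = 0.257462 / 0.369253 ≈ 0.6973

Pr[sector-wide selloff | price drop, ¬poor earnings report] ≈ 0.6973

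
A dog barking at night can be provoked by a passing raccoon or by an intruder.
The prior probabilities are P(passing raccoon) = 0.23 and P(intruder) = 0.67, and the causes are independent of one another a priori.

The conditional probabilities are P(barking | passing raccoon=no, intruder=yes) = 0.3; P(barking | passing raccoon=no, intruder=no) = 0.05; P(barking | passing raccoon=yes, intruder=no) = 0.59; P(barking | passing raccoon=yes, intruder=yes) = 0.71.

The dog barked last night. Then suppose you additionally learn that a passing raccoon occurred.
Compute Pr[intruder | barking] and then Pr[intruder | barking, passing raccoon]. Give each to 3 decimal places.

Pr[intruder | barking] ≈ 0.821; Pr[intruder | barking, passing raccoon] ≈ 0.710

P(barking) = 0.05·0.77·0.33 + 0.3·0.77·0.67 + 0.59·0.23·0.33 + 0.71·0.23·0.67 = 0.012705 + 0.154770 + 0.044781 + 0.109411 = 0.321667
Of this, 0.264181 comes from 0.154770 + 0.109411 (the intruder=true cases).
Hence the posterior is 0.264181/0.321667 ≈ 0.821.

Now condition on the additional information:
Numerator (weight on configurations with intruder): 0.71×0.67 = 0.475700
Normalizer over all consistent configurations: 0.59×0.33 + 0.71×0.67 = 0.670400
P(intruder | barking, passing raccoon) = 0.475700/0.670400 ≈ 0.710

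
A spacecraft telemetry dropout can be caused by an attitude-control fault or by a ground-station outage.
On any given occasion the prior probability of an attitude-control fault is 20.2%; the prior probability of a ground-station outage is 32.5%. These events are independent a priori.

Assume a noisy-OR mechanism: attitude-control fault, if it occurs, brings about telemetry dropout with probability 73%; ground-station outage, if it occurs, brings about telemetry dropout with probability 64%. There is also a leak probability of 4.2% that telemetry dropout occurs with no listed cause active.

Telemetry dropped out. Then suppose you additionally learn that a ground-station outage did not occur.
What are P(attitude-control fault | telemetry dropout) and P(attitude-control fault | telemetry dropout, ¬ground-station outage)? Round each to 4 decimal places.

Under noisy-OR, P(telemetry dropout | causes) = 1 − (1−0.042)·∏(1−qᵢ) over the active causes.
By total probability over the 4 (attitude-control fault, ground-station outage) configurations:
  P(telemetry dropout) = 0.042×0.798×0.675 + 0.65512×0.798×0.325 + 0.74134×0.202×0.675 + 0.906882×0.202×0.325
        = 0.022623 + 0.169905 + 0.101082 + 0.059537 = 0.353147
The terms with attitude-control fault present sum to 0.160619, so
  P(attitude-control fault | telemetry dropout) = 0.160619 / 0.353147 ≈ 0.4548

Now condition on the additional information:
For the numerator, keep only attitude-control fault=true terms: 0.74134*0.202 = 0.149751
Denominator P(telemetry dropout | ¬ground-station outage): 0.042*0.798 + 0.74134*0.202 = 0.183267
Posterior = 0.149751 / 0.183267 ≈ 0.8171

P(attitude-control fault | telemetry dropout) ≈ 0.4548; P(attitude-control fault | telemetry dropout, ¬ground-station outage) ≈ 0.8171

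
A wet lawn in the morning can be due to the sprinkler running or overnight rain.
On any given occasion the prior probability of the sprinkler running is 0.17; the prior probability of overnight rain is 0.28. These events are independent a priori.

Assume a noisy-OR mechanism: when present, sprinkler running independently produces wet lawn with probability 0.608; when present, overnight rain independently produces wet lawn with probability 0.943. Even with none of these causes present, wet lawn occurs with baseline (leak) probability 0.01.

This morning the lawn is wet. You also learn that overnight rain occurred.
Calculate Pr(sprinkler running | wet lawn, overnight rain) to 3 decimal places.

Pr(sprinkler running | wet lawn, overnight rain) ≈ 0.175

Under noisy-OR, P(wet lawn | causes) = 1 − (1−0.01)·∏(1−qᵢ) over the active causes.
P(wet lawn | overnight rain) = 0.94357*0.83 + 0.977879*0.17 = 0.783163 + 0.166239 = 0.949402
The sprinkler running-present share is 0.977879*0.17 = 0.166239.
Hence the posterior is 0.166239/0.949402 ≈ 0.175.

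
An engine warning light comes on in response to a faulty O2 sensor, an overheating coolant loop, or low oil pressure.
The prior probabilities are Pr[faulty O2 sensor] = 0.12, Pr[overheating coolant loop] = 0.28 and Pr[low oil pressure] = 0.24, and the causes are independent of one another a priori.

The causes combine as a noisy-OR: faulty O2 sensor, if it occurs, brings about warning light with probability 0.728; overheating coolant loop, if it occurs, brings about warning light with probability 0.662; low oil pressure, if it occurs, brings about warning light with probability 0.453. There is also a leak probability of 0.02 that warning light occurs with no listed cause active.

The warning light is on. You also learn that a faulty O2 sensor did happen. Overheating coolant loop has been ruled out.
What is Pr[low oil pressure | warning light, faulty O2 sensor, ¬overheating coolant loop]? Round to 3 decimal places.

Pr[low oil pressure | warning light, faulty O2 sensor, ¬overheating coolant loop] ≈ 0.269

Under noisy-OR, P(warning light | causes) = 1 − (1−0.02)·∏(1−qᵢ) over the active causes.
P(warning light | faulty O2 sensor, ¬overheating coolant loop) = 0.73344·0.76 + 0.854192·0.24 = 0.557414 + 0.205006 = 0.762420
The low oil pressure-present share is 0.854192·0.24 = 0.205006.
P(low oil pressure | warning light, faulty O2 sensor, ¬overheating coolant loop) = 0.205006 / 0.762420 ≈ 0.269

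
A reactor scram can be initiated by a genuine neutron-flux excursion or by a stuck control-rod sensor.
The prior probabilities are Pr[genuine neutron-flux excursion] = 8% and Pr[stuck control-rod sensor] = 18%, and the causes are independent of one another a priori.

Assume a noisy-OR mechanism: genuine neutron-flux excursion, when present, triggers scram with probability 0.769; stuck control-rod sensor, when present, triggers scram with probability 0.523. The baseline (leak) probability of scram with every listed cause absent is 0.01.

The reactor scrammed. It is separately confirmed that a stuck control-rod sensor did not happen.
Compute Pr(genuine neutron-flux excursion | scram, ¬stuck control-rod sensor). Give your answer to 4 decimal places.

Under noisy-OR, P(scram | causes) = 1 − (1−0.01)·∏(1−qᵢ) over the active causes.
Enumerate both values of genuine neutron-flux excursion and weight by the priors:
  P(scram | ¬stuck control-rod sensor) = 0.01·0.92 + 0.77131·0.08
        = 0.009200 + 0.061705 = 0.070905
Configurations with genuine neutron-flux excursion contribute 0.061705, so
  P(genuine neutron-flux excursion | scram, ¬stuck control-rod sensor) = 0.061705 / 0.070905 ≈ 0.8702

Pr(genuine neutron-flux excursion | scram, ¬stuck control-rod sensor) ≈ 0.8702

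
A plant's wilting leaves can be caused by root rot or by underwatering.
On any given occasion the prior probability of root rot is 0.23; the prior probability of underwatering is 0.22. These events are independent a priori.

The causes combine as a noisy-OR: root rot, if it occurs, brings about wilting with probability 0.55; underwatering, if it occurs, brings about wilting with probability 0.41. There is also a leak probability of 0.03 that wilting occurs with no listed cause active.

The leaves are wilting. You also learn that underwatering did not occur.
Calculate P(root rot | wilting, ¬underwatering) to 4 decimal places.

Under noisy-OR, P(wilting | causes) = 1 − (1−0.03)·∏(1−qᵢ) over the active causes.
Weight on root rot=true, given the evidence: 0.5635*0.23 = 0.129605
Denominator P(wilting | ¬underwatering): 0.03*0.77 + 0.5635*0.23 = 0.152705
P(root rot | wilting, ¬underwatering) = 0.129605/0.152705 ≈ 0.8487

P(root rot | wilting, ¬underwatering) ≈ 0.8487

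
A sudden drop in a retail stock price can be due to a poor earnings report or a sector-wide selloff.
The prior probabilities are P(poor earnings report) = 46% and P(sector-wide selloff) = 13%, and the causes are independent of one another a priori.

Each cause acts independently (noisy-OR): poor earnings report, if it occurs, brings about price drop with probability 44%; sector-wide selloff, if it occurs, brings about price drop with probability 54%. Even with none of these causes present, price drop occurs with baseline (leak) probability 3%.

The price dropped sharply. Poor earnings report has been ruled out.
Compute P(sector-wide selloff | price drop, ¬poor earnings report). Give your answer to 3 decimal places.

P(sector-wide selloff | price drop, ¬poor earnings report) ≈ 0.734

Under noisy-OR, P(price drop | causes) = 1 − (1−0.03)·∏(1−qᵢ) over the active causes.
By total probability over both values of sector-wide selloff:
  P(price drop | ¬poor earnings report) = 0.03·0.87 + 0.5538·0.13
        = 0.026100 + 0.071994 = 0.098094
The terms with sector-wide selloff present sum to 0.071994, so
  P(sector-wide selloff | price drop, ¬poor earnings report) = 0.071994 / 0.098094 ≈ 0.734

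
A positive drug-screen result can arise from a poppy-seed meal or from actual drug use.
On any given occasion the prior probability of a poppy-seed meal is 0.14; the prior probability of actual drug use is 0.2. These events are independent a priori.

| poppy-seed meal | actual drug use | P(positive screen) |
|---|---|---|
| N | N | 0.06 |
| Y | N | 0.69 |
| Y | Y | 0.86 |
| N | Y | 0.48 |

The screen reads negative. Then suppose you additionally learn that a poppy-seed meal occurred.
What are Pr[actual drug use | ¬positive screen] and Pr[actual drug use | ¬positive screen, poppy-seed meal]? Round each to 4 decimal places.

Pr[actual drug use | ¬positive screen] ≈ 0.1205; Pr[actual drug use | ¬positive screen, poppy-seed meal] ≈ 0.1014

P(¬positive screen) = 0.94*0.86*0.8 + 0.52*0.86*0.2 + 0.31*0.14*0.8 + 0.14*0.14*0.2 = 0.646720 + 0.089440 + 0.034720 + 0.003920 = 0.774800
Of this, 0.093360 comes from 0.089440 + 0.003920 (the actual drug use=true cases).
So P(actual drug use | ¬positive screen) = 0.093360/0.774800 ≈ 0.1205.

Now condition on the additional information:
P(¬positive screen | poppy-seed meal) = 0.31×0.8 + 0.14×0.2 = 0.248000 + 0.028000 = 0.276000
Of this, 0.028000 comes from 0.14×0.2 (the actual drug use=true cases).
Hence the posterior is 0.028000/0.276000 ≈ 0.1014.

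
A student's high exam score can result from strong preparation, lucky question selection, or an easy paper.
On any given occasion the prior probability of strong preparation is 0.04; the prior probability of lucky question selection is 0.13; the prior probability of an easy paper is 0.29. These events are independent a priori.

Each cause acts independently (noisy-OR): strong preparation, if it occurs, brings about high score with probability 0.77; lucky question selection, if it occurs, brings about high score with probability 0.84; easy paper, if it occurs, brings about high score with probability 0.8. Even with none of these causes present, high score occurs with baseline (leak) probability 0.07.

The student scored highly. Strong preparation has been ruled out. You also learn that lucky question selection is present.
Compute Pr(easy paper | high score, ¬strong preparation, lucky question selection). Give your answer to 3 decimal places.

Under noisy-OR, P(high score | causes) = 1 − (1−0.07)·∏(1−qᵢ) over the active causes.
P(high score | ¬strong preparation, lucky question selection) = 0.8512×0.71 + 0.97024×0.29 = 0.604352 + 0.281370 = 0.885722
Of this, 0.281370 comes from 0.97024×0.29 (the easy paper=true cases).
Hence the posterior is 0.281370/0.885722 ≈ 0.318.

Pr(easy paper | high score, ¬strong preparation, lucky question selection) ≈ 0.318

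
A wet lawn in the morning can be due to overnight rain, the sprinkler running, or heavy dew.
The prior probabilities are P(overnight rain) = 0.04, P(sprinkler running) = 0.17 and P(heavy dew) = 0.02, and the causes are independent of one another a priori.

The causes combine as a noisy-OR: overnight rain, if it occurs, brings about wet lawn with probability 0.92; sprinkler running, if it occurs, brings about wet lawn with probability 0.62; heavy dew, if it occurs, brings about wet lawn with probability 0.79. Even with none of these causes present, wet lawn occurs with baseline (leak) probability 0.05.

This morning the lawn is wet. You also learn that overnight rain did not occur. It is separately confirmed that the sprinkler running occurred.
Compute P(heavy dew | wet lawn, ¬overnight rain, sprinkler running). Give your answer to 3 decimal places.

P(heavy dew | wet lawn, ¬overnight rain, sprinkler running) ≈ 0.029

Under noisy-OR, P(wet lawn | causes) = 1 − (1−0.05)·∏(1−qᵢ) over the active causes.
Numerator (weight on configurations with heavy dew): 0.92419×0.02 = 0.018484
Normalizer over all consistent configurations: 0.639×0.98 + 0.92419×0.02 = 0.644704
Posterior = 0.018484 / 0.644704 ≈ 0.029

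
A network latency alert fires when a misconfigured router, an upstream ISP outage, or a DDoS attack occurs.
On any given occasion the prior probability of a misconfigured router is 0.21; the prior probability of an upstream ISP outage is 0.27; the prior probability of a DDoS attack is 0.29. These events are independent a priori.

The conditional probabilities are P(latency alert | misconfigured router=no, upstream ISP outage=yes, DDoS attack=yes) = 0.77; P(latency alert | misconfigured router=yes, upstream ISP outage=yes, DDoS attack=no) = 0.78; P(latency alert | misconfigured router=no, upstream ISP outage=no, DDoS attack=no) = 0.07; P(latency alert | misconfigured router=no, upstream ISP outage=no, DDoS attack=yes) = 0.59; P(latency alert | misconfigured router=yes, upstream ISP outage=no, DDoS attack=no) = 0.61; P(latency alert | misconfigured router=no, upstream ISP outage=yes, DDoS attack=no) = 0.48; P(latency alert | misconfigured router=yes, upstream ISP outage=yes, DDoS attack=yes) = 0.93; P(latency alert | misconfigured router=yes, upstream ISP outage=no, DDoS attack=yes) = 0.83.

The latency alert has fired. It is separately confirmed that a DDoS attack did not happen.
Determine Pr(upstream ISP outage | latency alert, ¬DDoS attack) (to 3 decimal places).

Pr(upstream ISP outage | latency alert, ¬DDoS attack) ≈ 0.523

P(latency alert | ¬DDoS attack) = 0.07×0.79×0.73 + 0.48×0.79×0.27 + 0.61×0.21×0.73 + 0.78×0.21×0.27 = 0.040369 + 0.102384 + 0.093513 + 0.044226 = 0.280492
Of this, 0.146610 comes from 0.102384 + 0.044226 (the upstream ISP outage=true cases).
Hence the posterior is 0.146610/0.280492 ≈ 0.523.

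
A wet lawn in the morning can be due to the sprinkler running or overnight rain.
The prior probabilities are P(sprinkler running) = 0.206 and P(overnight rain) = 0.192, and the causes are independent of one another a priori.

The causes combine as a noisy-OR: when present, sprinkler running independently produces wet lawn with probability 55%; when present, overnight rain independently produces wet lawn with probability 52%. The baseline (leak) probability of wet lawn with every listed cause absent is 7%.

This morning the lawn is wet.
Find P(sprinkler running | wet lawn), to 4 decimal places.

Under noisy-OR, P(wet lawn | causes) = 1 − (1−0.07)·∏(1−qᵢ) over the active causes.
Sum P(wet lawn|·) weighted by the priors over the 4 (sprinkler running, overnight rain) configurations:
  P(wet lawn) = 0.07·0.794·0.808 + 0.5536·0.794·0.192 + 0.5815·0.206·0.808 + 0.79912·0.206·0.192
        = 0.044909 + 0.084395 + 0.096790 + 0.031607 = 0.257701
Configurations with sprinkler running contribute 0.128397, so
  P(sprinkler running | wet lawn) = 0.128397 / 0.257701 ≈ 0.4982

P(sprinkler running | wet lawn) ≈ 0.4982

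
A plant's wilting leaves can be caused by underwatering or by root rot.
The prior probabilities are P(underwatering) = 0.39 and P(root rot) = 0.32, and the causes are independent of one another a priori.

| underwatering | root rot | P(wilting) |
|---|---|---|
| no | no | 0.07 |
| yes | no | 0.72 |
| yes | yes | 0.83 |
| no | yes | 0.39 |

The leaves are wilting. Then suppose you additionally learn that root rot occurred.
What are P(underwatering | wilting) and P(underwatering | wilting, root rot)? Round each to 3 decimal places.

P(underwatering | wilting) ≈ 0.737; P(underwatering | wilting, root rot) ≈ 0.576

By total probability over the 4 (underwatering, root rot) configurations:
  P(wilting) = 0.07*0.61*0.68 + 0.39*0.61*0.32 + 0.72*0.39*0.68 + 0.83*0.39*0.32
        = 0.029036 + 0.076128 + 0.190944 + 0.103584 = 0.399692
The terms with underwatering present sum to 0.294528, so
  P(underwatering | wilting) = 0.294528 / 0.399692 ≈ 0.737

Now condition on the additional information:
Numerator (weight on configurations with underwatering): 0.83*0.39 = 0.323700
The normalizing constant is 0.39*0.61 + 0.83*0.39 = 0.561600
Posterior = 0.323700 / 0.561600 ≈ 0.576
— root rot explains away the evidence for underwatering.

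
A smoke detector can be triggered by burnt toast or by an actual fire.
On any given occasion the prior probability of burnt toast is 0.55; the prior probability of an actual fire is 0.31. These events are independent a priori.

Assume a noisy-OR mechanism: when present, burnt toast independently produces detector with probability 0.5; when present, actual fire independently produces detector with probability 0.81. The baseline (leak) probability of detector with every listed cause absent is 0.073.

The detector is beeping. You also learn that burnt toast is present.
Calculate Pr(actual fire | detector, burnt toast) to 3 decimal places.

Under noisy-OR, P(detector | causes) = 1 − (1−0.073)·∏(1−qᵢ) over the active causes.
Sum P(detector|·) weighted by the priors over both values of actual fire:
  P(detector | burnt toast) = 0.5365*0.69 + 0.911935*0.31
        = 0.370185 + 0.282700 = 0.652885
Keeping only the actual fire-present terms gives 0.282700, so
  P(actual fire | detector, burnt toast) = 0.282700 / 0.652885 ≈ 0.433

Pr(actual fire | detector, burnt toast) ≈ 0.433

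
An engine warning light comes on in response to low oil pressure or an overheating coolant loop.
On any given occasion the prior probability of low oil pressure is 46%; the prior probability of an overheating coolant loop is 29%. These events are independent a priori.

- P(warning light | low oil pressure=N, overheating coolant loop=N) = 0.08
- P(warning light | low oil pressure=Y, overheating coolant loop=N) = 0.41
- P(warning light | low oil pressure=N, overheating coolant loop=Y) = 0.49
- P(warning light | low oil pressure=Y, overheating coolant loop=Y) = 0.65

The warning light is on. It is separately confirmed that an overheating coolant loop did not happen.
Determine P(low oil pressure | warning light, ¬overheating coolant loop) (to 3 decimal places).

P(low oil pressure | warning light, ¬overheating coolant loop) ≈ 0.814

Numerator (weight on configurations with low oil pressure): 0.41×0.46 = 0.188600
Denominator P(warning light | ¬overheating coolant loop): 0.08×0.54 + 0.41×0.46 = 0.231800
P(low oil pressure | warning light, ¬overheating coolant loop) = 0.188600/0.231800 ≈ 0.814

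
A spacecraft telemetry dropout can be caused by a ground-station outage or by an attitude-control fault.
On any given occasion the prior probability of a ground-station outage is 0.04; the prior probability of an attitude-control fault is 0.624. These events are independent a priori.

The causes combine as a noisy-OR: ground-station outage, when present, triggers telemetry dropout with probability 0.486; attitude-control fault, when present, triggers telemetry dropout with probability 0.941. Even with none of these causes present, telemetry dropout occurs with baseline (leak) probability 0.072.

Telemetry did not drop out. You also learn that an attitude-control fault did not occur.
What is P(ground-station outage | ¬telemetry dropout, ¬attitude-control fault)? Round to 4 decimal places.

P(ground-station outage | ¬telemetry dropout, ¬attitude-control fault) ≈ 0.0210

Under noisy-OR, P(telemetry dropout | causes) = 1 − (1−0.072)·∏(1−qᵢ) over the active causes.
P(¬telemetry dropout | ¬attitude-control fault) = 0.928*0.96 + 0.476992*0.04 = 0.890880 + 0.019080 = 0.909960
The ground-station outage-present share is 0.476992*0.04 = 0.019080.
Hence the posterior is 0.019080/0.909960 ≈ 0.0210.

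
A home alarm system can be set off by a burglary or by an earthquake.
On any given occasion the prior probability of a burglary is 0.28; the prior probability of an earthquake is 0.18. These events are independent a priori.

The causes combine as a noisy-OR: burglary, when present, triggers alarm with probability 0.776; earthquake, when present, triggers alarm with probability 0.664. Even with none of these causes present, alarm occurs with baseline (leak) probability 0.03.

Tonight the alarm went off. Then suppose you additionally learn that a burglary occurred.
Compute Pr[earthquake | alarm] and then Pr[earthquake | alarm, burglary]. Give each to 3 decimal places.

Pr[earthquake | alarm] ≈ 0.404; Pr[earthquake | alarm, burglary] ≈ 0.206

Under noisy-OR, P(alarm | causes) = 1 − (1−0.03)·∏(1−qᵢ) over the active causes.
For the numerator, keep only earthquake=true terms: 0.087361 + 0.046720 = 0.134081
The normalizing constant is 0.03×0.72×0.82 + 0.67408×0.72×0.18 + 0.78272×0.28×0.82 + 0.926994×0.28×0.18 = 0.331506
Posterior = 0.134081 / 0.331506 ≈ 0.404

Now also conditioning on burglary=true:
Numerator (weight on configurations with earthquake): 0.926994·0.18 = 0.166859
Normalizer over all consistent configurations: 0.78272·0.82 + 0.926994·0.18 = 0.808689
P(earthquake | alarm, burglary) = 0.166859/0.808689 ≈ 0.206
Conditioning on burglary lowers the posterior on earthquake: the classic explaining-away effect in a common-effect structure.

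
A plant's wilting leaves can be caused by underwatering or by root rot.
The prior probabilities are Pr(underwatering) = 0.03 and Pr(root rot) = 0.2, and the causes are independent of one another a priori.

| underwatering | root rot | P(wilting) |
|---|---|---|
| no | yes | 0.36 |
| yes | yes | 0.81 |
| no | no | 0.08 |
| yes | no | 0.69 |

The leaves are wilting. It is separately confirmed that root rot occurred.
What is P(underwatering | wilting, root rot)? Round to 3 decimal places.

For the numerator, keep only underwatering=true terms: 0.81·0.03 = 0.024300
Normalizer over all consistent configurations: 0.36·0.97 + 0.81·0.03 = 0.373500
P(underwatering | wilting, root rot) = 0.024300/0.373500 ≈ 0.065

P(underwatering | wilting, root rot) ≈ 0.065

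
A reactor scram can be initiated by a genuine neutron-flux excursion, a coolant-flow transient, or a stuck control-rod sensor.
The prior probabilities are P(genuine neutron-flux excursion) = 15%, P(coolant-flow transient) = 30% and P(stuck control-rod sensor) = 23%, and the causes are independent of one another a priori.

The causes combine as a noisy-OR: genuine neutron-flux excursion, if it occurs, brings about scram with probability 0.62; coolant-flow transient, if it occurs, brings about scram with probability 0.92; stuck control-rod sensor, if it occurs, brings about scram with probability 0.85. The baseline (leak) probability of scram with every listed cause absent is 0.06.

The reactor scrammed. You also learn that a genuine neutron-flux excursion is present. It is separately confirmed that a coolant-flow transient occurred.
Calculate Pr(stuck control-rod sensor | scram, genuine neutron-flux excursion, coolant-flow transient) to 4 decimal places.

Pr(stuck control-rod sensor | scram, genuine neutron-flux excursion, coolant-flow transient) ≈ 0.2344

Under noisy-OR, P(scram | causes) = 1 − (1−0.06)·∏(1−qᵢ) over the active causes.
Numerator (weight on configurations with stuck control-rod sensor): 0.995714·0.23 = 0.229014
Denominator P(scram | genuine neutron-flux excursion, coolant-flow transient): 0.971424·0.77 + 0.995714·0.23 = 0.977010
P(stuck control-rod sensor | scram, genuine neutron-flux excursion, coolant-flow transient) = 0.229014/0.977010 ≈ 0.2344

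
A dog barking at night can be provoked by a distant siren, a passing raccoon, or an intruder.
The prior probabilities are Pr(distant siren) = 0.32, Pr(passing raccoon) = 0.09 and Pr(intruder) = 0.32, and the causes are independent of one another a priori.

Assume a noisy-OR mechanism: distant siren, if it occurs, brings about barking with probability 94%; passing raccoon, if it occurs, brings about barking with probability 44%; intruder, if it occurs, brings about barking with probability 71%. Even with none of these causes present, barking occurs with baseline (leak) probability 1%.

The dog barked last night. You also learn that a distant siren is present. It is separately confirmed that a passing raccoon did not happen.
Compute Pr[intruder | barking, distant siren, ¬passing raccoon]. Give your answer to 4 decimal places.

Pr[intruder | barking, distant siren, ¬passing raccoon] ≈ 0.3296

Under noisy-OR, P(barking | causes) = 1 − (1−0.01)·∏(1−qᵢ) over the active causes.
By total probability over both values of intruder:
  P(barking | distant siren, ¬passing raccoon) = 0.9406·0.68 + 0.982774·0.32
        = 0.639608 + 0.314488 = 0.954096
Configurations with intruder contribute 0.314488, so
  P(intruder | barking, distant siren, ¬passing raccoon) = 0.314488 / 0.954096 ≈ 0.3296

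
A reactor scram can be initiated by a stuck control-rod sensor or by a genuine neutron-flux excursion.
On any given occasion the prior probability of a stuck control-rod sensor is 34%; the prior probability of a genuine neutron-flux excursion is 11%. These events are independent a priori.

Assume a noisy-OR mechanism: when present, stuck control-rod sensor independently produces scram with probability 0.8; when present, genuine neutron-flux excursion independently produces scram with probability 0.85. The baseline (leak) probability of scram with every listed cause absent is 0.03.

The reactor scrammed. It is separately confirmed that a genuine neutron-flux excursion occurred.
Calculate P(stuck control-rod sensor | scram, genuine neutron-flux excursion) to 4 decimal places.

Under noisy-OR, P(scram | causes) = 1 − (1−0.03)·∏(1−qᵢ) over the active causes.
P(scram | genuine neutron-flux excursion) = 0.8545·0.66 + 0.9709·0.34 = 0.563970 + 0.330106 = 0.894076
Restricting to configurations with stuck control-rod sensor present: 0.9709·0.34 = 0.330106.
P(stuck control-rod sensor | scram, genuine neutron-flux excursion) = 0.330106 / 0.894076 ≈ 0.3692

P(stuck control-rod sensor | scram, genuine neutron-flux excursion) ≈ 0.3692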